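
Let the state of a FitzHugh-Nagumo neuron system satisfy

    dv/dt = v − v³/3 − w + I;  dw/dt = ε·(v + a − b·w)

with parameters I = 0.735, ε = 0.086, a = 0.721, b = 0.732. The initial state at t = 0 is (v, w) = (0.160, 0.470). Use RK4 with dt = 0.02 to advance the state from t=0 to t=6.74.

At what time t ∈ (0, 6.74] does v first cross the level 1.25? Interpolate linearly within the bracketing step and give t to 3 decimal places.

t=0.000: state=(0.160, 0.470)
step 1 (dt=0.02): k1=(0.424, 0.046), k2=(0.427, 0.047), k3=(0.427, 0.047), k4=(0.431, 0.047); state += dt/6·(k1+2k2+2k3+k4)
t=0.020: state=(0.169, 0.471)
t=0.040: state=(0.177, 0.472)
t=0.060: state=(0.186, 0.473)
continuing one RK4 step at a time; state shown every 25 steps (Δt=0.5):
t=0.500: state=(0.423, 0.498)
t=1.000: state=(0.792, 0.538)
t=1.500: state=(1.203, 0.595)
t=1.560: state=(1.248, 0.602)
next step: t=1.580: state=(1.262, 0.605) — v has crossed 1.25
linear interpolation between t=1.560 (1.24791) and t=1.580 (1.26245) → t≈1.563

t = 1.563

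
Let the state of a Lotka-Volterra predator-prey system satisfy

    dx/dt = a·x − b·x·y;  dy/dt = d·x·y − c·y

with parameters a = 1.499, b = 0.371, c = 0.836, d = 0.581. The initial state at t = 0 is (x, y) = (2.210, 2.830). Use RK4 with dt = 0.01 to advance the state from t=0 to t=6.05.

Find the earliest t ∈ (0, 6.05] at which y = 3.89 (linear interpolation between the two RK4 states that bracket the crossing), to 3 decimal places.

t = 0.552

t=0.000: state=(2.210, 2.830)
step 1 (dt=0.01): k1=(0.992, 1.268), k2=(0.989, 1.279), k3=(0.989, 1.279), k4=(0.986, 1.290); state += dt/6·(k1+2k2+2k3+k4)
t=0.010: state=(2.220, 2.843)
t=0.020: state=(2.230, 2.856)
t=0.030: state=(2.239, 2.869)
continuing one RK4 step at a time; state shown every 20 steps (Δt=0.2):
t=0.200: state=(2.392, 3.129)
t=0.400: state=(2.524, 3.525)
t=0.550: state=(2.572, 3.884)
next step: t=0.560: state=(2.573, 3.910) — y has crossed 3.89
linear interpolation between t=0.550 (3.88420) and t=0.560 (3.90987) → t≈0.552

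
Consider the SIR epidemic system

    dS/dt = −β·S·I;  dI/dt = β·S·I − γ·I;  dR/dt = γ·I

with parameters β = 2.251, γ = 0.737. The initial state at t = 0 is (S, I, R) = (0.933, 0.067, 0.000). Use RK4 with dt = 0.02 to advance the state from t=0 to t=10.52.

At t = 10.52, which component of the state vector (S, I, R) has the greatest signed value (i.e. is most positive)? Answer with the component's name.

t=0.000: state=(0.933, 0.067, 0.000)
step 1 (dt=0.02): k1=(-0.141, 0.091, 0.049), k2=(-0.142, 0.092, 0.050), k3=(-0.142, 0.092, 0.050), k4=(-0.144, 0.093, 0.051); state += dt/6·(k1+2k2+2k3+k4)
t=0.020: state=(0.930, 0.069, 0.001)
t=0.040: state=(0.927, 0.071, 0.002)
t=0.060: state=(0.924, 0.073, 0.003)
continuing one RK4 step at a time; state shown every 25 steps (Δt=0.5):
t=0.500: state=(0.839, 0.126, 0.035)
t=1.000: state=(0.696, 0.208, 0.096)
t=1.500: state=(0.526, 0.286, 0.188)
t=2.000: state=(0.371, 0.327, 0.302)
t=2.500: state=(0.256, 0.321, 0.423)
t=3.000: state=(0.182, 0.283, 0.535)
t=3.500: state=(0.136, 0.234, 0.630)
t=4.000: state=(0.108, 0.185, 0.707)
t=4.500: state=(0.090, 0.143, 0.767)
t=5.000: state=(0.078, 0.109, 0.814)
t=5.500: state=(0.070, 0.082, 0.848)
t=6.000: state=(0.065, 0.061, 0.875)
t=6.500: state=(0.061, 0.045, 0.894)
t=7.000: state=(0.058, 0.033, 0.908)
t=7.500: state=(0.056, 0.025, 0.919)
t=8.000: state=(0.055, 0.018, 0.927)
t=8.500: state=(0.054, 0.013, 0.933)
t=9.000: state=(0.053, 0.010, 0.937)
t=9.500: state=(0.053, 0.007, 0.940)
t=10.000: state=(0.052, 0.005, 0.942)
t=10.500: state=(0.052, 0.004, 0.944)
t=10.520: state=(0.052, 0.004, 0.944)
compare at T: S=0.052, I=0.004, R=0.944

largest component: R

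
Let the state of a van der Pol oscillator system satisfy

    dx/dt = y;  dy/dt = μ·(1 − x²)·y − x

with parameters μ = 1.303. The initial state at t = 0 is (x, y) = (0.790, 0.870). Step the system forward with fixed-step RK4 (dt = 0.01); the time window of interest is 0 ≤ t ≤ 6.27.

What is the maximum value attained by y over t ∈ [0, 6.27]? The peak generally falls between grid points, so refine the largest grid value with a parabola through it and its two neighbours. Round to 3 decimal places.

t=0.000: state=(0.790, 0.870)
step 1 (dt=0.01): k1=(0.870, -0.364), k2=(0.868, -0.377), k3=(0.868, -0.377), k4=(0.866, -0.390); state += dt/6·(k1+2k2+2k3+k4)
t=0.010: state=(0.799, 0.866)
t=0.020: state=(0.807, 0.862)
t=0.030: state=(0.816, 0.858)
continuing one RK4 step at a time; state shown every 25 steps (Δt=0.25):
t=0.250: state=(0.989, 0.700)
t=0.500: state=(1.130, 0.411)
t=0.750: state=(1.192, 0.090)
t=1.000: state=(1.178, -0.200)
t=1.250: state=(1.096, -0.454)
t=1.500: state=(0.951, -0.702)
t=1.750: state=(0.741, -0.991)
t=2.000: state=(0.447, -1.388)
t=2.250: state=(0.033, -1.951)
t=2.500: state=(-0.535, -2.565)
t=2.750: state=(-1.196, -2.534)
t=3.000: state=(-1.704, -1.421)
t=3.250: state=(-1.913, -0.344)
t=3.500: state=(-1.924, 0.178)
t=3.750: state=(-1.849, 0.398)
t=4.000: state=(-1.733, 0.515)
t=4.250: state=(-1.593, 0.608)
t=4.500: state=(-1.429, 0.711)
t=4.750: state=(-1.235, 0.848)
t=5.000: state=(-0.999, 1.051)
t=5.250: state=(-0.699, 1.371)
t=5.500: state=(-0.297, 1.885)
t=5.750: state=(0.261, 2.602)
t=6.000: state=(0.979, 2.985)
t=6.250: state=(1.633, 2.021)
t=6.270: state=(1.672, 1.899)
largest grid value and its neighbours: y(5.960)=2.99730, y(5.970)=2.99775, y(5.980)=2.99582
parabola through these three points peaks at t≈5.967 with y≈2.99787

max y = 2.998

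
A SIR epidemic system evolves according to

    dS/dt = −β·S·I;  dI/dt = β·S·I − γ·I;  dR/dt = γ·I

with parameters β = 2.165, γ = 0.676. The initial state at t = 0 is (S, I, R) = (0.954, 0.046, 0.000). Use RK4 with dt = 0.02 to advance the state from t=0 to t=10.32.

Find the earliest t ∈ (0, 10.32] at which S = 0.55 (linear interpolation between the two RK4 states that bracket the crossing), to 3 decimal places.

t = 1.735

t=0.000: state=(0.954, 0.046, 0.000)
step 1 (dt=0.02): k1=(-0.095, 0.064, 0.031), k2=(-0.096, 0.065, 0.032), k3=(-0.096, 0.065, 0.032), k4=(-0.097, 0.066, 0.032); state += dt/6·(k1+2k2+2k3+k4)
t=0.020: state=(0.952, 0.047, 0.001)
t=0.040: state=(0.950, 0.049, 0.001)
t=0.060: state=(0.948, 0.050, 0.002)
continuing one RK4 step at a time; state shown every 25 steps (Δt=0.5):
t=0.500: state=(0.889, 0.089, 0.022)
t=1.000: state=(0.779, 0.158, 0.063)
t=1.500: state=(0.628, 0.241, 0.131)
t=1.720: state=(0.555, 0.276, 0.169)
next step: t=1.740: state=(0.548, 0.279, 0.173) — S has crossed 0.55
linear interpolation between t=1.720 (0.55506) and t=1.740 (0.54843) → t≈1.735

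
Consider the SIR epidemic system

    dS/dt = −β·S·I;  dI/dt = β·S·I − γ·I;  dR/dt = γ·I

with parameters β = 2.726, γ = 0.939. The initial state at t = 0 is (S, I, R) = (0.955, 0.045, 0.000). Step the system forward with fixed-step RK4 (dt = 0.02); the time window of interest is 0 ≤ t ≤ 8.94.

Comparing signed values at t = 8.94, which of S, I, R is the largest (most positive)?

largest component: R

t=0.000: state=(0.955, 0.045, 0.000)
step 1 (dt=0.02): k1=(-0.117, 0.075, 0.042), k2=(-0.119, 0.076, 0.043), k3=(-0.119, 0.076, 0.043), k4=(-0.121, 0.077, 0.044); state += dt/6·(k1+2k2+2k3+k4)
t=0.020: state=(0.953, 0.047, 0.001)
t=0.040: state=(0.950, 0.048, 0.002)
t=0.060: state=(0.948, 0.050, 0.003)
continuing one RK4 step at a time; state shown every 25 steps (Δt=0.5):
t=0.500: state=(0.869, 0.098, 0.032)
t=1.000: state=(0.720, 0.183, 0.097)
t=1.500: state=(0.528, 0.268, 0.204)
t=2.000: state=(0.355, 0.304, 0.341)
t=2.500: state=(0.237, 0.283, 0.481)
t=3.000: state=(0.166, 0.232, 0.602)
t=3.500: state=(0.126, 0.176, 0.698)
t=4.000: state=(0.103, 0.129, 0.769)
t=4.500: state=(0.088, 0.092, 0.820)
t=5.000: state=(0.080, 0.064, 0.856)
t=5.500: state=(0.074, 0.045, 0.882)
t=6.000: state=(0.070, 0.031, 0.899)
t=6.500: state=(0.068, 0.021, 0.911)
t=7.000: state=(0.066, 0.014, 0.919)
t=7.500: state=(0.065, 0.010, 0.925)
t=8.000: state=(0.064, 0.007, 0.929)
t=8.500: state=(0.064, 0.005, 0.931)
t=8.940: state=(0.064, 0.003, 0.933)
compare at T: S=0.064, I=0.003, R=0.933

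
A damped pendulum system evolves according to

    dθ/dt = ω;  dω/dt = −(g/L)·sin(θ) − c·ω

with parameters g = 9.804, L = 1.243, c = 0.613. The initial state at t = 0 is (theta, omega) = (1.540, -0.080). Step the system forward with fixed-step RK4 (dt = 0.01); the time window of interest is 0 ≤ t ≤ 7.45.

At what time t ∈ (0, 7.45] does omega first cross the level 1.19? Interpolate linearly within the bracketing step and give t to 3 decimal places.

t = 1.452

t=0.000: state=(1.540, -0.080)
step 1 (dt=0.01): k1=(-0.080, -7.835), k2=(-0.119, -7.810), k3=(-0.119, -7.811), k4=(-0.158, -7.786); state += dt/6·(k1+2k2+2k3+k4)
t=0.010: state=(1.539, -0.158)
t=0.020: state=(1.537, -0.236)
t=0.030: state=(1.534, -0.313)
continuing one RK4 step at a time; state shown every 25 steps (Δt=0.25):
t=0.250: state=(1.288, -1.878)
t=0.500: state=(0.646, -3.108)
t=0.750: state=(-0.158, -3.077)
t=1.000: state=(-0.782, -1.768)
t=1.250: state=(-1.010, -0.049)
t=1.450: state=(-0.892, 1.181)
next step: t=1.460: state=(-0.880, 1.234) — omega has crossed 1.19
linear interpolation between t=1.450 (1.18073) and t=1.460 (1.23442) → t≈1.452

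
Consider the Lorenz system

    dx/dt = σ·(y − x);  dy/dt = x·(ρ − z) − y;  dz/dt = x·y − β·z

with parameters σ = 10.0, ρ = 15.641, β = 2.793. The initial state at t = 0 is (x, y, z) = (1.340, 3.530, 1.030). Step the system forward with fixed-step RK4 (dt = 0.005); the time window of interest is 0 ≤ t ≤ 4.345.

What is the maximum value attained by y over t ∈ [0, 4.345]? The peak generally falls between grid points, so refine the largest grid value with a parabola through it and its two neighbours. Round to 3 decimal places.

t=0.000: state=(1.340, 3.530, 1.030)
step 1 (dt=0.005): k1=(21.900, 16.049, 1.853), k2=(21.754, 16.802, 2.090), k3=(21.776, 16.794, 2.089), k4=(21.651, 17.540, 2.330); state += dt/6·(k1+2k2+2k3+k4)
t=0.005: state=(1.449, 3.614, 1.040)
t=0.010: state=(1.557, 3.705, 1.053)
t=0.015: state=(1.664, 3.804, 1.069)
continuing one RK4 step at a time; state shown every 40 steps (Δt=0.2):
t=0.200: state=(7.442, 12.063, 6.050)
t=0.400: state=(10.943, 6.273, 24.387)
t=0.600: state=(1.534, -0.741, 15.220)
t=0.800: state=(-0.271, -0.551, 8.680)
t=1.000: state=(-0.902, -1.399, 5.052)
t=1.200: state=(-2.970, -4.827, 3.786)
t=1.400: state=(-9.285, -13.118, 11.480)
t=1.600: state=(-8.314, -3.537, 22.010)
t=1.800: state=(-1.792, -0.580, 13.409)
t=2.000: state=(-1.316, -1.699, 7.886)
t=2.200: state=(-3.229, -4.948, 5.629)
t=2.400: state=(-8.754, -11.998, 11.770)
t=2.600: state=(-8.456, -4.653, 21.192)
t=2.800: state=(-2.651, -1.455, 13.795)
t=3.000: state=(-2.431, -3.125, 8.644)
t=3.200: state=(-5.408, -7.784, 8.217)
t=3.400: state=(-9.870, -10.320, 17.734)
t=3.600: state=(-5.621, -2.883, 17.812)
t=3.800: state=(-3.006, -2.950, 11.647)
t=4.000: state=(-4.563, -6.130, 9.176)
t=4.200: state=(-8.520, -10.142, 14.374)
t=4.345: state=(-8.511, -6.794, 18.992)
largest grid value and its neighbours: y(0.275)=15.06816, y(0.280)=15.08057, y(0.285)=15.05859
parabola through these three points peaks at t≈0.279 with y≈15.08090

max y = 15.081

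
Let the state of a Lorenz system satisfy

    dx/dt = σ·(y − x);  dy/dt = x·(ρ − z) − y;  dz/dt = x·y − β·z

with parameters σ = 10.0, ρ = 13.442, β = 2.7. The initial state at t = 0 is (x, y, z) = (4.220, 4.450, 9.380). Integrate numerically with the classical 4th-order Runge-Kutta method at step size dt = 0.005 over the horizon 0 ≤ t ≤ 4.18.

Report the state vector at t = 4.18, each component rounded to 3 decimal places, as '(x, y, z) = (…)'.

t=0.000: state=(4.220, 4.450, 9.380)
step 1 (dt=0.005): k1=(2.300, 12.692, -6.547), k2=(2.560, 12.752, -6.343), k3=(2.555, 12.753, -6.341), k4=(2.810, 12.814, -6.135); state += dt/6·(k1+2k2+2k3+k4)
t=0.005: state=(4.233, 4.514, 9.348)
t=0.010: state=(4.248, 4.578, 9.319)
t=0.015: state=(4.266, 4.643, 9.291)
continuing one RK4 step at a time; state shown every 40 steps (Δt=0.2):
t=0.200: state=(6.016, 7.260, 10.183)
t=0.400: state=(7.466, 7.233, 14.365)
t=0.600: state=(5.522, 4.380, 14.063)
t=0.800: state=(4.323, 4.315, 11.177)
t=1.000: state=(5.243, 6.065, 10.289)
t=1.200: state=(6.827, 7.287, 12.639)
t=1.400: state=(6.355, 5.568, 14.191)
t=1.600: state=(4.950, 4.563, 12.405)
t=1.800: state=(5.032, 5.450, 10.939)
t=2.000: state=(6.182, 6.740, 11.808)
t=2.200: state=(6.526, 6.238, 13.577)
t=2.400: state=(5.526, 5.038, 13.042)
t=2.600: state=(5.118, 5.224, 11.639)
t=2.800: state=(5.767, 6.210, 11.608)
t=3.000: state=(6.362, 6.399, 12.899)
t=3.200: state=(5.896, 5.508, 13.186)
t=3.400: state=(5.335, 5.243, 12.197)
t=3.600: state=(5.569, 5.847, 11.728)
t=3.800: state=(6.116, 6.289, 12.435)
t=4.000: state=(6.049, 5.831, 13.037)
t=4.180: state=(5.605, 5.404, 12.623)

(x, y, z) = (5.605, 5.404, 12.623)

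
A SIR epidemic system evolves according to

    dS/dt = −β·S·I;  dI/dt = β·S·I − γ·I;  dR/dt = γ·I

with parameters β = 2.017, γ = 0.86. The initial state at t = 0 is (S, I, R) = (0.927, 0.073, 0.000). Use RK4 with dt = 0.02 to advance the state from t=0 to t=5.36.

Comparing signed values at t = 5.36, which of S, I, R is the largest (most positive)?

t=0.000: state=(0.927, 0.073, 0.000)
step 1 (dt=0.02): k1=(-0.136, 0.074, 0.063), k2=(-0.138, 0.074, 0.063), k3=(-0.138, 0.074, 0.063), k4=(-0.139, 0.075, 0.064); state += dt/6·(k1+2k2+2k3+k4)
t=0.020: state=(0.924, 0.074, 0.001)
t=0.040: state=(0.921, 0.076, 0.003)
t=0.060: state=(0.919, 0.078, 0.004)
continuing one RK4 step at a time; state shown every 10 steps (Δt=0.2):
t=0.200: state=(0.897, 0.089, 0.014)
t=0.400: state=(0.863, 0.107, 0.031)
t=0.600: state=(0.823, 0.126, 0.051)
t=0.800: state=(0.779, 0.147, 0.074)
t=1.000: state=(0.731, 0.168, 0.101)
t=1.200: state=(0.681, 0.188, 0.132)
t=1.400: state=(0.629, 0.206, 0.166)
t=1.600: state=(0.577, 0.221, 0.202)
t=1.800: state=(0.526, 0.232, 0.241)
t=2.000: state=(0.478, 0.240, 0.282)
t=2.200: state=(0.434, 0.242, 0.324)
t=2.400: state=(0.394, 0.241, 0.365)
t=2.600: state=(0.357, 0.236, 0.406)
t=2.800: state=(0.325, 0.228, 0.446)
t=3.000: state=(0.297, 0.218, 0.485)
t=3.200: state=(0.273, 0.206, 0.521)
t=3.400: state=(0.252, 0.193, 0.555)
t=3.600: state=(0.234, 0.179, 0.587)
t=3.800: state=(0.218, 0.165, 0.617)
t=4.000: state=(0.205, 0.151, 0.644)
t=4.200: state=(0.193, 0.138, 0.669)
t=4.400: state=(0.183, 0.125, 0.692)
t=4.600: state=(0.174, 0.113, 0.712)
t=4.800: state=(0.167, 0.102, 0.731)
t=5.000: state=(0.161, 0.092, 0.747)
t=5.200: state=(0.155, 0.083, 0.762)
t=5.360: state=(0.151, 0.076, 0.773)
compare at T: S=0.151, I=0.076, R=0.773

largest component: R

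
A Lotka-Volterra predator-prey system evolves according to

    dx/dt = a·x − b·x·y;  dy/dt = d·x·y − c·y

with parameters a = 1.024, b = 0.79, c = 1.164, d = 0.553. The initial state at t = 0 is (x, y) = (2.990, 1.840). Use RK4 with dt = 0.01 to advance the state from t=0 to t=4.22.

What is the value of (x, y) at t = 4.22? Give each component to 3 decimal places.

t=0.000: state=(2.990, 1.840)
step 1 (dt=0.01): k1=(-1.285, 0.901), k2=(-1.292, 0.896), k3=(-1.292, 0.896), k4=(-1.300, 0.892); state += dt/6·(k1+2k2+2k3+k4)
t=0.010: state=(2.977, 1.849)
t=0.020: state=(2.964, 1.858)
t=0.030: state=(2.951, 1.867)
continuing one RK4 step at a time; state shown every 20 steps (Δt=0.2):
t=0.200: state=(2.708, 1.999)
t=0.400: state=(2.402, 2.101)
t=0.600: state=(2.108, 2.135)
t=0.800: state=(1.849, 2.105)
t=1.000: state=(1.637, 2.021)
t=1.200: state=(1.473, 1.901)
t=1.400: state=(1.354, 1.761)
t=1.600: state=(1.273, 1.612)
t=1.800: state=(1.225, 1.466)
t=2.000: state=(1.205, 1.329)
t=2.200: state=(1.211, 1.203)
t=2.400: state=(1.241, 1.091)
t=2.600: state=(1.292, 0.994)
t=2.800: state=(1.364, 0.912)
t=3.000: state=(1.457, 0.845)
t=3.200: state=(1.572, 0.791)
t=3.400: state=(1.708, 0.751)
t=3.600: state=(1.866, 0.725)
t=3.800: state=(2.044, 0.713)
t=4.000: state=(2.241, 0.716)
t=4.200: state=(2.453, 0.735)
t=4.220: state=(2.475, 0.738)

(x, y) = (2.475, 0.738)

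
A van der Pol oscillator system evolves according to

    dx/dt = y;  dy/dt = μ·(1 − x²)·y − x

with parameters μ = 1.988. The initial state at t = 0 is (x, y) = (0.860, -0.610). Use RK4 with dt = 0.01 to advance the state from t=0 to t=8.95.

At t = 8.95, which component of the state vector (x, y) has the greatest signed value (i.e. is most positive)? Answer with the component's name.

largest component: y

t=0.000: state=(0.860, -0.610)
step 1 (dt=0.01): k1=(-0.610, -1.176), k2=(-0.616, -1.182), k3=(-0.616, -1.182), k4=(-0.622, -1.189); state += dt/6·(k1+2k2+2k3+k4)
t=0.010: state=(0.854, -0.622)
t=0.020: state=(0.848, -0.634)
t=0.030: state=(0.841, -0.646)
continuing one RK4 step at a time; state shown every 50 steps (Δt=0.5):
t=0.500: state=(0.361, -1.536)
t=1.000: state=(-0.905, -3.438)
t=1.500: state=(-1.935, -0.392)
t=2.000: state=(-1.885, 0.310)
t=2.500: state=(-1.703, 0.407)
t=3.000: state=(-1.475, 0.512)
t=3.500: state=(-1.174, 0.722)
t=4.000: state=(-0.696, 1.303)
t=4.500: state=(0.367, 3.284)
t=5.000: state=(1.890, 1.255)
t=5.500: state=(1.984, -0.252)
t=6.000: state=(1.823, -0.366)
t=6.500: state=(1.622, -0.442)
t=7.000: state=(1.372, -0.574)
t=7.500: state=(1.022, -0.871)
t=8.000: state=(0.401, -1.816)
t=8.500: state=(-1.066, -3.767)
t=8.950: state=(-1.999, -0.376)
compare at T: x=-1.999, y=-0.376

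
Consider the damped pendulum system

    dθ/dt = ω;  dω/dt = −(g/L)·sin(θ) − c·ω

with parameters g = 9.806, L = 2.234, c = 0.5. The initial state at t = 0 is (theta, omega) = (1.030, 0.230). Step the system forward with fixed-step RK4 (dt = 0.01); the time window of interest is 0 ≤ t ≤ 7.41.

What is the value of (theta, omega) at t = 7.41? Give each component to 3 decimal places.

t=0.000: state=(1.030, 0.230)
step 1 (dt=0.01): k1=(0.230, -3.878), k2=(0.211, -3.871), k3=(0.211, -3.871), k4=(0.191, -3.863); state += dt/6·(k1+2k2+2k3+k4)
t=0.010: state=(1.032, 0.191)
t=0.020: state=(1.034, 0.153)
t=0.030: state=(1.035, 0.114)
continuing one RK4 step at a time; state shown every 25 steps (Δt=0.25):
t=0.250: state=(0.971, -0.675)
t=0.500: state=(0.710, -1.370)
t=0.750: state=(0.315, -1.715)
t=1.000: state=(-0.110, -1.612)
t=1.250: state=(-0.458, -1.121)
t=1.500: state=(-0.654, -0.432)
t=1.750: state=(-0.673, 0.266)
t=2.000: state=(-0.532, 0.828)
t=2.250: state=(-0.280, 1.140)
t=2.500: state=(0.012, 1.141)
t=2.750: state=(0.266, 0.855)
t=3.000: state=(0.425, 0.395)
t=3.250: state=(0.461, -0.103)
t=3.500: state=(0.380, -0.519)
t=3.750: state=(0.215, -0.764)
t=4.000: state=(0.016, -0.792)
t=4.250: state=(-0.163, -0.617)
t=4.500: state=(-0.281, -0.310)
t=4.750: state=(-0.315, 0.037)
t=5.000: state=(-0.267, 0.334)
t=5.250: state=(-0.158, 0.515)
t=5.500: state=(-0.022, 0.546)
t=5.750: state=(0.103, 0.436)
t=6.000: state=(0.188, 0.230)
t=6.250: state=(0.216, -0.009)
t=6.500: state=(0.186, -0.218)
t=6.750: state=(0.113, -0.348)
t=7.000: state=(0.021, -0.376)
t=7.250: state=(-0.066, -0.305)
t=7.410: state=(-0.109, -0.222)

(theta, omega) = (-0.109, -0.222)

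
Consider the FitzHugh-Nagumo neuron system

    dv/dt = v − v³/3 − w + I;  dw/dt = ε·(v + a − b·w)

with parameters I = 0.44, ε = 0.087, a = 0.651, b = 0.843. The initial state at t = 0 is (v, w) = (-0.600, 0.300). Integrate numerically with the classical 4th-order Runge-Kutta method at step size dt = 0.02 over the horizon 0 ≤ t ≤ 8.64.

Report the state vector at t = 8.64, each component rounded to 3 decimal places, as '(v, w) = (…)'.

t=0.000: state=(-0.600, 0.300)
step 1 (dt=0.02): k1=(-0.388, -0.018), k2=(-0.390, -0.018), k3=(-0.390, -0.018), k4=(-0.393, -0.018); state += dt/6·(k1+2k2+2k3+k4)
t=0.020: state=(-0.608, 0.300)
t=0.040: state=(-0.616, 0.299)
t=0.060: state=(-0.624, 0.299)
continuing one RK4 step at a time; state shown every 25 steps (Δt=0.5):
t=0.500: state=(-0.820, 0.287)
t=1.000: state=(-1.067, 0.264)
t=1.500: state=(-1.285, 0.232)
t=2.000: state=(-1.429, 0.193)
t=2.500: state=(-1.501, 0.151)
t=3.000: state=(-1.523, 0.109)
t=3.500: state=(-1.520, 0.067)
t=4.000: state=(-1.503, 0.028)
t=4.500: state=(-1.480, -0.009)
t=5.000: state=(-1.454, -0.043)
t=5.500: state=(-1.427, -0.075)
t=6.000: state=(-1.398, -0.105)
t=6.500: state=(-1.369, -0.133)
t=7.000: state=(-1.339, -0.158)
t=7.500: state=(-1.309, -0.181)
t=8.000: state=(-1.279, -0.202)
t=8.500: state=(-1.249, -0.221)
t=8.640: state=(-1.240, -0.226)

(v, w) = (-1.240, -0.226)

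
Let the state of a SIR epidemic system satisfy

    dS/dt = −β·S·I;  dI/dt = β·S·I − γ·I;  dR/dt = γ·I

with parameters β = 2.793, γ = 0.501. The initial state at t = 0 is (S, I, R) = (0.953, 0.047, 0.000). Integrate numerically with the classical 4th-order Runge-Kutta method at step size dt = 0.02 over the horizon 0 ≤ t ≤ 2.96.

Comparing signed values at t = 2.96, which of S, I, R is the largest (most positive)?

largest component: R

t=0.000: state=(0.953, 0.047, 0.000)
step 1 (dt=0.02): k1=(-0.125, 0.102, 0.024), k2=(-0.128, 0.104, 0.024), k3=(-0.128, 0.104, 0.024), k4=(-0.130, 0.106, 0.025); state += dt/6·(k1+2k2+2k3+k4)
t=0.020: state=(0.950, 0.049, 0.000)
t=0.040: state=(0.948, 0.051, 0.001)
t=0.060: state=(0.945, 0.053, 0.002)
continuing one RK4 step at a time; state shown every 5 steps (Δt=0.1):
t=0.100: state=(0.939, 0.058, 0.003)
t=0.200: state=(0.922, 0.072, 0.006)
t=0.300: state=(0.902, 0.088, 0.010)
t=0.400: state=(0.878, 0.108, 0.015)
t=0.500: state=(0.849, 0.130, 0.021)
t=0.600: state=(0.816, 0.156, 0.028)
t=0.700: state=(0.778, 0.186, 0.036)
t=0.800: state=(0.735, 0.218, 0.047)
t=0.900: state=(0.689, 0.253, 0.058)
t=1.000: state=(0.638, 0.290, 0.072)
t=1.100: state=(0.586, 0.327, 0.087)
t=1.200: state=(0.532, 0.364, 0.105)
t=1.300: state=(0.478, 0.398, 0.124)
t=1.400: state=(0.426, 0.430, 0.145)
t=1.500: state=(0.376, 0.457, 0.167)
t=1.600: state=(0.330, 0.480, 0.190)
t=1.700: state=(0.288, 0.497, 0.215)
t=1.800: state=(0.250, 0.510, 0.240)
t=1.900: state=(0.217, 0.518, 0.266)
t=2.000: state=(0.187, 0.521, 0.292)
t=2.100: state=(0.162, 0.520, 0.318)
t=2.200: state=(0.140, 0.516, 0.344)
t=2.300: state=(0.121, 0.509, 0.370)
t=2.400: state=(0.105, 0.500, 0.395)
t=2.500: state=(0.092, 0.489, 0.420)
t=2.600: state=(0.080, 0.476, 0.444)
t=2.700: state=(0.070, 0.462, 0.467)
t=2.800: state=(0.062, 0.448, 0.490)
t=2.900: state=(0.055, 0.433, 0.512)
t=2.960: state=(0.051, 0.424, 0.525)
compare at T: S=0.051, I=0.424, R=0.525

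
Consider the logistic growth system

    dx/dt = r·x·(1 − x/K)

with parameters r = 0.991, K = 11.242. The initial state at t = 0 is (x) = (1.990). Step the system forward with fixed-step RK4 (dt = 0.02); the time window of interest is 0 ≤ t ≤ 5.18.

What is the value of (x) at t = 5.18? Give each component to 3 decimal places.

t=0.000: state=(1.990)
step 1 (dt=0.02): k1=(1.623), k2=(1.633), k3=(1.633), k4=(1.644); state += dt/6·(k1+2k2+2k3+k4)
t=0.020: state=(2.023)
t=0.040: state=(2.056)
t=0.060: state=(2.089)
continuing one RK4 step at a time; state shown every 10 steps (Δt=0.2):
t=0.200: state=(2.336)
t=0.400: state=(2.724)
t=0.600: state=(3.153)
t=0.800: state=(3.622)
t=1.000: state=(4.124)
t=1.200: state=(4.654)
t=1.400: state=(5.202)
t=1.600: state=(5.758)
t=1.800: state=(6.312)
t=2.000: state=(6.852)
t=2.200: state=(7.370)
t=2.400: state=(7.856)
t=2.600: state=(8.306)
t=2.800: state=(8.715)
t=3.000: state=(9.082)
t=3.200: state=(9.407)
t=3.400: state=(9.692)
t=3.600: state=(9.938)
t=3.800: state=(10.150)
t=4.000: state=(10.330)
t=4.200: state=(10.483)
t=4.400: state=(10.612)
t=4.600: state=(10.720)
t=4.800: state=(10.810)
t=5.000: state=(10.885)
t=5.180: state=(10.942)

(x) = (10.942)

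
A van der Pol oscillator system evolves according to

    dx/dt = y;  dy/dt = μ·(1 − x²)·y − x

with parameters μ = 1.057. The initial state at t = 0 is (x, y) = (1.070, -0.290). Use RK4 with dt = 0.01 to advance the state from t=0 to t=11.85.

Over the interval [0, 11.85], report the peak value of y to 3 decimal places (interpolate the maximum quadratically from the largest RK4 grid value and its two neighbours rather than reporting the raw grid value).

t=0.000: state=(1.070, -0.290)
step 1 (dt=0.01): k1=(-0.290, -1.026), k2=(-0.295, -1.024), k3=(-0.295, -1.024), k4=(-0.300, -1.023); state += dt/6·(k1+2k2+2k3+k4)
t=0.010: state=(1.067, -0.300)
t=0.020: state=(1.064, -0.310)
t=0.030: state=(1.061, -0.321)
continuing one RK4 step at a time; state shown every 50 steps (Δt=0.5):
t=0.500: state=(0.798, -0.802)
t=1.000: state=(0.238, -1.494)
t=1.500: state=(-0.727, -2.268)
t=2.000: state=(-1.674, -1.128)
t=2.500: state=(-1.854, 0.184)
t=3.000: state=(-1.641, 0.603)
t=3.500: state=(-1.269, 0.893)
t=4.000: state=(-0.713, 1.395)
t=4.500: state=(0.214, 2.389)
t=5.000: state=(1.494, 2.140)
t=5.500: state=(2.002, 0.107)
t=6.000: state=(1.870, -0.491)
t=6.500: state=(1.565, -0.722)
t=7.000: state=(1.136, -1.023)
t=7.500: state=(0.488, -1.651)
t=8.000: state=(-0.601, -2.679)
t=8.500: state=(-1.772, -1.413)
t=9.000: state=(-1.999, 0.179)
t=9.500: state=(-1.793, 0.569)
t=10.000: state=(-1.454, 0.794)
t=10.500: state=(-0.976, 1.159)
t=11.000: state=(-0.224, 1.947)
t=11.500: state=(1.001, 2.708)
t=11.850: state=(1.768, 1.427)
largest grid value and its neighbours: y(11.430)=2.73586, y(11.440)=2.73692, y(11.450)=2.73638
parabola through these three points peaks at t≈11.442 with y≈2.73694

max y = 2.737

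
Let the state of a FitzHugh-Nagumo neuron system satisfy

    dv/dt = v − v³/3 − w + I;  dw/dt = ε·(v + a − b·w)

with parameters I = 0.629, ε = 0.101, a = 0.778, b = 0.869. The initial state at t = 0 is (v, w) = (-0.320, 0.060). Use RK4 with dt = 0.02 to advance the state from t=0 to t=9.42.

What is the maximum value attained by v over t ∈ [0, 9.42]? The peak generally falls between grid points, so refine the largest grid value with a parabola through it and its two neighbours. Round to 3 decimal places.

t=0.000: state=(-0.320, 0.060)
step 1 (dt=0.02): k1=(0.260, 0.041), k2=(0.262, 0.041), k3=(0.262, 0.041), k4=(0.264, 0.041); state += dt/6·(k1+2k2+2k3+k4)
t=0.020: state=(-0.315, 0.061)
t=0.040: state=(-0.309, 0.062)
t=0.060: state=(-0.304, 0.063)
continuing one RK4 step at a time; state shown every 25 steps (Δt=0.5):
t=0.500: state=(-0.161, 0.084)
t=1.000: state=(0.079, 0.116)
t=1.500: state=(0.445, 0.162)
t=2.000: state=(0.946, 0.228)
t=2.500: state=(1.426, 0.316)
t=3.000: state=(1.688, 0.418)
t=3.500: state=(1.762, 0.525)
t=4.000: state=(1.757, 0.628)
t=4.500: state=(1.723, 0.725)
t=5.000: state=(1.681, 0.817)
t=5.500: state=(1.635, 0.902)
t=6.000: state=(1.587, 0.981)
t=6.500: state=(1.538, 1.055)
t=7.000: state=(1.487, 1.123)
t=7.500: state=(1.435, 1.185)
t=8.000: state=(1.381, 1.242)
t=8.500: state=(1.325, 1.294)
t=9.000: state=(1.266, 1.341)
t=9.420: state=(1.213, 1.376)
largest grid value and its neighbours: v(3.640)=1.76568, v(3.660)=1.76575, v(3.680)=1.76574
parabola through these three points peaks at t≈3.667 with v≈1.76575

max v = 1.766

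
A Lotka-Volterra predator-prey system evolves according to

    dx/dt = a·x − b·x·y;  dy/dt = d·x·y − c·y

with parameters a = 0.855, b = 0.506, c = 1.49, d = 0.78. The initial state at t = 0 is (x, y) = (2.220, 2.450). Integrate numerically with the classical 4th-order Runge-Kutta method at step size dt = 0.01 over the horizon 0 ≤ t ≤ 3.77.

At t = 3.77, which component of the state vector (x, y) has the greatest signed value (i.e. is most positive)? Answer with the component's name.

t=0.000: state=(2.220, 2.450)
step 1 (dt=0.01): k1=(-0.854, 0.592), k2=(-0.856, 0.584), k3=(-0.856, 0.584), k4=(-0.857, 0.577); state += dt/6·(k1+2k2+2k3+k4)
t=0.010: state=(2.211, 2.456)
t=0.020: state=(2.203, 2.462)
t=0.030: state=(2.194, 2.467)
continuing one RK4 step at a time; state shown every 20 steps (Δt=0.2):
t=0.200: state=(2.045, 2.537)
t=0.400: state=(1.875, 2.556)
t=0.600: state=(1.720, 2.511)
t=0.800: state=(1.590, 2.412)
t=1.000: state=(1.488, 2.276)
t=1.200: state=(1.414, 2.117)
t=1.400: state=(1.365, 1.952)
t=1.600: state=(1.341, 1.789)
t=1.800: state=(1.338, 1.636)
t=2.000: state=(1.355, 1.497)
t=2.200: state=(1.390, 1.377)
t=2.400: state=(1.442, 1.274)
t=2.600: state=(1.511, 1.191)
t=2.800: state=(1.595, 1.126)
t=3.000: state=(1.693, 1.080)
t=3.200: state=(1.803, 1.053)
t=3.400: state=(1.924, 1.045)
t=3.600: state=(2.053, 1.058)
t=3.770: state=(2.165, 1.086)
compare at T: x=2.165, y=1.086

largest component: x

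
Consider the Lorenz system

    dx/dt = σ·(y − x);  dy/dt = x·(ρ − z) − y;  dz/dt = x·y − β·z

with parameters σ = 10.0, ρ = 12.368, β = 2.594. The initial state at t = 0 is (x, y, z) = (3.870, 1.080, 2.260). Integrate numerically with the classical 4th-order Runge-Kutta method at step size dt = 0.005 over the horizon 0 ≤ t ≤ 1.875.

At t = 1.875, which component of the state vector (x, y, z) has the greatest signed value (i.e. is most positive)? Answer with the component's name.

t=0.000: state=(3.870, 1.080, 2.260)
step 1 (dt=0.005): k1=(-27.900, 38.038, -1.683), k2=(-26.252, 37.254, -1.386), k3=(-26.312, 37.295, -1.390), k4=(-24.720, 36.548, -1.110); state += dt/6·(k1+2k2+2k3+k4)
t=0.005: state=(3.739, 1.266, 2.253)
t=0.010: state=(3.622, 1.446, 2.249)
t=0.015: state=(3.521, 1.619, 2.247)
continuing one RK4 step at a time; state shown every 20 steps (Δt=0.1):
t=0.100: state=(3.264, 4.104, 2.518)
t=0.200: state=(4.899, 7.197, 3.974)
t=0.300: state=(7.563, 10.328, 8.038)
t=0.400: state=(9.528, 10.150, 14.454)
t=0.500: state=(8.318, 5.540, 17.593)
t=0.600: state=(5.127, 2.080, 15.697)
t=0.700: state=(2.786, 1.188, 12.616)
t=0.800: state=(1.791, 1.294, 9.963)
t=0.900: state=(1.620, 1.719, 7.904)
t=1.000: state=(1.927, 2.432, 6.417)
t=1.100: state=(2.644, 3.590, 5.553)
t=1.200: state=(3.859, 5.359, 5.569)
t=1.300: state=(5.627, 7.611, 7.048)
t=1.400: state=(7.551, 9.182, 10.490)
t=1.500: state=(8.347, 8.103, 14.443)
t=1.600: state=(7.097, 5.090, 15.702)
t=1.700: state=(4.982, 3.031, 14.188)
t=1.800: state=(3.479, 2.453, 11.909)
t=1.875: state=(2.956, 2.563, 10.340)
compare at T: x=2.956, y=2.563, z=10.340

largest component: z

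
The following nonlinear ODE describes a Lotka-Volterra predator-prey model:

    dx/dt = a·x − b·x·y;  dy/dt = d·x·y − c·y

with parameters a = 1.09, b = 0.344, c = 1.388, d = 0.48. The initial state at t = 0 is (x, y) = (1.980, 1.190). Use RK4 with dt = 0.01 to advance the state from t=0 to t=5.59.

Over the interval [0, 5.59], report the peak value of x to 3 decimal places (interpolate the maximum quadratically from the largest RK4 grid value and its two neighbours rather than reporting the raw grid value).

t=0.000: state=(1.980, 1.190)
step 1 (dt=0.01): k1=(1.348, -0.521), k2=(1.354, -0.516), k3=(1.354, -0.516), k4=(1.360, -0.511); state += dt/6·(k1+2k2+2k3+k4)
t=0.010: state=(1.994, 1.185)
t=0.020: state=(2.007, 1.180)
t=0.030: state=(2.021, 1.175)
continuing one RK4 step at a time; state shown every 20 steps (Δt=0.2):
t=0.200: state=(2.276, 1.105)
t=0.400: state=(2.628, 1.059)
t=0.600: state=(3.040, 1.053)
t=0.800: state=(3.512, 1.092)
t=1.000: state=(4.040, 1.188)
t=1.200: state=(4.604, 1.363)
t=1.400: state=(5.166, 1.651)
t=1.600: state=(5.652, 2.104)
t=1.800: state=(5.949, 2.787)
t=2.000: state=(5.919, 3.745)
t=2.200: state=(5.468, 4.917)
t=2.400: state=(4.655, 6.069)
t=2.600: state=(3.699, 6.867)
t=2.800: state=(2.835, 7.109)
t=3.000: state=(2.177, 6.838)
t=3.200: state=(1.724, 6.238)
t=3.400: state=(1.431, 5.493)
t=3.600: state=(1.253, 4.730)
t=3.800: state=(1.153, 4.020)
t=4.000: state=(1.112, 3.394)
t=4.200: state=(1.116, 2.861)
t=4.400: state=(1.158, 2.416)
t=4.600: state=(1.235, 2.053)
t=4.800: state=(1.348, 1.760)
t=5.000: state=(1.497, 1.528)
t=5.200: state=(1.687, 1.348)
t=5.400: state=(1.921, 1.214)
t=5.590: state=(2.190, 1.125)
largest grid value and its neighbours: x(1.880)=5.98393, x(1.890)=5.98409, x(1.900)=5.98328
parabola through these three points peaks at t≈1.887 with x≈5.98415

max x = 5.984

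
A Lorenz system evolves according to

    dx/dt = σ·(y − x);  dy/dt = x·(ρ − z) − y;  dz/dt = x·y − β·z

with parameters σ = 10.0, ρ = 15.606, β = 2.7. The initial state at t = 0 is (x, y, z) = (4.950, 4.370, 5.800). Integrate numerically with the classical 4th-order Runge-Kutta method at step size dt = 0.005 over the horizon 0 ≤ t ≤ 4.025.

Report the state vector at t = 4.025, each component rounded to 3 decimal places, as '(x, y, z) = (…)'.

t=0.000: state=(4.950, 4.370, 5.800)
step 1 (dt=0.005): k1=(-5.800, 44.170, 5.972), k2=(-4.551, 43.843, 6.413), k3=(-4.590, 43.869, 6.420), k4=(-3.377, 43.567, 6.865); state += dt/6·(k1+2k2+2k3+k4)
t=0.005: state=(4.927, 4.589, 5.832)
t=0.010: state=(4.916, 4.806, 5.869)
t=0.015: state=(4.916, 5.020, 5.910)
continuing one RK4 step at a time; state shown every 40 steps (Δt=0.2):
t=0.200: state=(8.980, 11.748, 12.765)
t=0.400: state=(7.913, 4.281, 20.650)
t=0.600: state=(2.670, 1.637, 13.645)
t=0.800: state=(2.616, 3.362, 8.831)
t=1.000: state=(5.656, 7.997, 8.793)
t=1.200: state=(9.621, 9.707, 17.978)
t=1.400: state=(5.389, 2.892, 17.485)
t=1.600: state=(3.054, 3.044, 11.692)
t=1.800: state=(4.615, 6.140, 9.421)
t=2.000: state=(8.366, 9.854, 14.439)
t=2.200: state=(7.233, 5.036, 18.503)
t=2.400: state=(3.970, 3.340, 13.726)
t=2.600: state=(4.471, 5.476, 10.658)
t=2.800: state=(7.377, 8.871, 13.199)
t=3.000: state=(7.763, 6.440, 17.891)
t=3.200: state=(4.831, 3.907, 14.867)
t=3.400: state=(4.651, 5.295, 11.741)
t=3.600: state=(6.830, 8.078, 12.992)
t=3.800: state=(7.699, 6.998, 17.010)
t=4.000: state=(5.443, 4.499, 15.371)
t=4.025: state=(5.227, 4.447, 14.944)

(x, y, z) = (5.227, 4.447, 14.944)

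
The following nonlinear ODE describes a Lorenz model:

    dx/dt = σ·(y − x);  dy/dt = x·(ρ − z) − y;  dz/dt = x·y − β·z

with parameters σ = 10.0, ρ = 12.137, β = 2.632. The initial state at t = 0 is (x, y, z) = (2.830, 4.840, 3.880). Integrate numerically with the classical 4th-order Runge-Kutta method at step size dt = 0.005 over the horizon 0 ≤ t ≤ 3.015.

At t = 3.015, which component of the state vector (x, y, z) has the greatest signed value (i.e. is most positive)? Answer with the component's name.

largest component: z

t=0.000: state=(2.830, 4.840, 3.880)
step 1 (dt=0.005): k1=(20.100, 18.527, 3.485), k2=(20.061, 18.871, 3.839), k3=(20.070, 18.867, 3.838), k4=(20.040, 19.205, 4.197); state += dt/6·(k1+2k2+2k3+k4)
t=0.005: state=(2.930, 4.934, 3.899)
t=0.010: state=(3.030, 5.032, 3.922)
t=0.015: state=(3.131, 5.133, 3.948)
continuing one RK4 step at a time; state shown every 20 steps (Δt=0.1):
t=0.100: state=(4.935, 7.235, 5.082)
t=0.200: state=(7.350, 9.684, 8.635)
t=0.300: state=(8.925, 9.358, 13.861)
t=0.400: state=(7.918, 5.679, 16.417)
t=0.500: state=(5.302, 2.740, 14.962)
t=0.600: state=(3.277, 1.848, 12.296)
t=0.700: state=(2.380, 1.943, 9.893)
t=0.800: state=(2.275, 2.457, 8.040)
t=0.900: state=(2.694, 3.342, 6.805)
t=1.000: state=(3.575, 4.694, 6.336)
t=1.100: state=(4.926, 6.486, 6.978)
t=1.200: state=(6.558, 8.135, 9.145)
t=1.300: state=(7.720, 8.271, 12.379)
t=1.400: state=(7.441, 6.367, 14.534)
t=1.500: state=(5.923, 4.202, 14.242)
t=1.600: state=(4.388, 3.152, 12.546)
t=1.700: state=(3.531, 3.045, 10.679)
t=1.800: state=(3.363, 3.485, 9.173)
t=1.900: state=(3.729, 4.321, 8.255)
t=2.000: state=(4.516, 5.479, 8.123)
t=2.100: state=(5.587, 6.710, 8.984)
t=2.200: state=(6.600, 7.400, 10.771)
t=2.300: state=(6.995, 6.923, 12.665)
t=2.400: state=(6.473, 5.581, 13.473)
t=2.500: state=(5.442, 4.392, 12.934)
t=2.600: state=(4.551, 3.871, 11.711)
t=2.700: state=(4.121, 3.939, 10.457)
t=2.800: state=(4.165, 4.418, 9.540)
t=2.900: state=(4.593, 5.175, 9.173)
t=3.000: state=(5.275, 6.021, 9.494)
t=3.015: state=(5.387, 6.137, 9.603)
compare at T: x=5.387, y=6.137, z=9.603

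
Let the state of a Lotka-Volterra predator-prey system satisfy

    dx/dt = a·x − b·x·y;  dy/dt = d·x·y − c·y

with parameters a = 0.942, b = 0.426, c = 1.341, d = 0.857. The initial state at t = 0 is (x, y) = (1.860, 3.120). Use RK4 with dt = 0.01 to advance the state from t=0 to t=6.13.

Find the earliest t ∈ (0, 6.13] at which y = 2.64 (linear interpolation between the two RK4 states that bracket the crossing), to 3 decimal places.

t = 1.353

t=0.000: state=(1.860, 3.120)
step 1 (dt=0.01): k1=(-0.720, 0.789), k2=(-0.722, 0.781), k3=(-0.722, 0.781), k4=(-0.723, 0.772); state += dt/6·(k1+2k2+2k3+k4)
t=0.010: state=(1.853, 3.128)
t=0.020: state=(1.846, 3.135)
t=0.030: state=(1.838, 3.143)
continuing one RK4 step at a time; state shown every 20 steps (Δt=0.2):
t=0.200: state=(1.712, 3.241)
t=0.400: state=(1.564, 3.281)
t=0.600: state=(1.430, 3.243)
t=0.800: state=(1.315, 3.136)
t=1.000: state=(1.223, 2.980)
t=1.200: state=(1.154, 2.793)
t=1.350: state=(1.117, 2.643)
next step: t=1.360: state=(1.115, 2.633) — y has crossed 2.64
linear interpolation between t=1.350 (2.64300) and t=1.360 (2.63287) → t≈1.353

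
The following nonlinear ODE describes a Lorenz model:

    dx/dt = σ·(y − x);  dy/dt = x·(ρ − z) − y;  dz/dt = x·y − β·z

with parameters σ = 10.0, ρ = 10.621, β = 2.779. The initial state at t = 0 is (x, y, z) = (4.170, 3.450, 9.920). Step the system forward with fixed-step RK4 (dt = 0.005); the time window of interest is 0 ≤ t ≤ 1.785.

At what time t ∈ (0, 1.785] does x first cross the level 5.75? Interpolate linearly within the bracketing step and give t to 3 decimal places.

t=0.000: state=(4.170, 3.450, 9.920)
step 1 (dt=0.005): k1=(-7.200, -0.527, -13.181), k2=(-7.033, -0.401, -13.157), k3=(-7.034, -0.402, -13.155), k4=(-6.868, -0.278, -13.128); state += dt/6·(k1+2k2+2k3+k4)
t=0.005: state=(4.135, 3.448, 9.854)
t=0.010: state=(4.101, 3.447, 9.789)
t=0.015: state=(4.069, 3.448, 9.724)
continuing one RK4 step at a time; state shown every 20 steps (Δt=0.1):
t=0.100: state=(3.755, 3.616, 8.707)
t=0.200: state=(3.840, 4.125, 7.863)
t=0.300: state=(4.287, 4.875, 7.549)
t=0.400: state=(4.969, 5.713, 7.871)
t=0.500: state=(5.692, 6.343, 8.805)
t=0.505: state=(5.724, 6.362, 8.863)
next step: t=0.510: state=(5.755, 6.380, 8.922) — x has crossed 5.75
linear interpolation between t=0.505 (5.72388) and t=0.510 (5.75545) → t≈0.509

t = 0.509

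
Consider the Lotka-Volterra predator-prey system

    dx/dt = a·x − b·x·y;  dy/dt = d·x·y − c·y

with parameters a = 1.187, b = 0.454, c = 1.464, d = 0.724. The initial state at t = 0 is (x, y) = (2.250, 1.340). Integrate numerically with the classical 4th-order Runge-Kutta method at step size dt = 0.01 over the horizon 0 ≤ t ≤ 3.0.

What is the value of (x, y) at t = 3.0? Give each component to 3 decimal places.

(x, y) = (1.115, 2.945)

t=0.000: state=(2.250, 1.340)
step 1 (dt=0.01): k1=(1.302, 0.221), k2=(1.305, 0.228), k3=(1.305, 0.228), k4=(1.307, 0.234); state += dt/6·(k1+2k2+2k3+k4)
t=0.010: state=(2.263, 1.342)
t=0.020: state=(2.276, 1.345)
t=0.030: state=(2.289, 1.347)
continuing one RK4 step at a time; state shown every 10 steps (Δt=0.1):
t=0.100: state=(2.383, 1.369)
t=0.200: state=(2.519, 1.412)
t=0.300: state=(2.657, 1.471)
t=0.400: state=(2.794, 1.548)
t=0.500: state=(2.926, 1.645)
t=0.600: state=(3.050, 1.764)
t=0.700: state=(3.160, 1.908)
t=0.800: state=(3.251, 2.079)
t=0.900: state=(3.316, 2.278)
t=1.000: state=(3.350, 2.505)
t=1.100: state=(3.348, 2.759)
t=1.200: state=(3.305, 3.033)
t=1.300: state=(3.222, 3.319)
t=1.400: state=(3.101, 3.605)
t=1.500: state=(2.946, 3.877)
t=1.600: state=(2.766, 4.118)
t=1.700: state=(2.572, 4.316)
t=1.800: state=(2.372, 4.459)
t=1.900: state=(2.177, 4.541)
t=2.000: state=(1.993, 4.561)
t=2.100: state=(1.826, 4.524)
t=2.200: state=(1.677, 4.436)
t=2.300: state=(1.549, 4.306)
t=2.400: state=(1.439, 4.144)
t=2.500: state=(1.348, 3.959)
t=2.600: state=(1.274, 3.760)
t=2.700: state=(1.215, 3.554)
t=2.800: state=(1.170, 3.347)
t=2.900: state=(1.137, 3.142)
t=3.000: state=(1.115, 2.945)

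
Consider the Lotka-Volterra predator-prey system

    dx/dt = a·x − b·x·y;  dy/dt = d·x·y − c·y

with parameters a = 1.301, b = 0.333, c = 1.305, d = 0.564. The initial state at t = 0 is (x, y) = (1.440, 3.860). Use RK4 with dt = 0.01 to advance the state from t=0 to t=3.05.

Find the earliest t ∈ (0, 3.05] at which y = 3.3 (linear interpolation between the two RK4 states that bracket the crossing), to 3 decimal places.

t = 0.325

t=0.000: state=(1.440, 3.860)
step 1 (dt=0.01): k1=(0.022, -1.902), k2=(0.027, -1.897), k3=(0.027, -1.897), k4=(0.032, -1.892); state += dt/6·(k1+2k2+2k3+k4)
t=0.010: state=(1.440, 3.841)
t=0.020: state=(1.441, 3.822)
t=0.030: state=(1.441, 3.803)
continuing one RK4 step at a time; state shown every 10 steps (Δt=0.1):
t=0.100: state=(1.447, 3.675)
t=0.200: state=(1.462, 3.501)
t=0.300: state=(1.486, 3.339)
t=0.320: state=(1.492, 3.308)
next step: t=0.330: state=(1.495, 3.293) — y has crossed 3.3
linear interpolation between t=0.320 (3.30795) and t=0.330 (3.29268) → t≈0.325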